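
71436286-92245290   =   - 20809004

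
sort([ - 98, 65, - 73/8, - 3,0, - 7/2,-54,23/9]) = [-98, - 54,  -  73/8,-7/2, - 3,0,23/9, 65 ] 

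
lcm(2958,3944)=11832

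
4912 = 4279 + 633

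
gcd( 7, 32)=1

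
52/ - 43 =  - 2  +  34/43=- 1.21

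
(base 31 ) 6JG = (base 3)22201222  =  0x18E3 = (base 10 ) 6371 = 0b1100011100011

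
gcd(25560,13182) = 6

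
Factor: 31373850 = 2^1*3^1*5^2*209159^1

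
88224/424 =11028/53 = 208.08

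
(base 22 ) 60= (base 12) b0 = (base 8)204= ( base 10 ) 132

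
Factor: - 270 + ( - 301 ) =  - 571^1 = - 571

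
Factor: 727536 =2^4*3^1*23^1*659^1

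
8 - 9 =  - 1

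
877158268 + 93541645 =970699913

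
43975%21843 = 289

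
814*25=20350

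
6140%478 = 404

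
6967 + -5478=1489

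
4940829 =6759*731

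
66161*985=65168585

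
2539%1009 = 521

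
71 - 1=70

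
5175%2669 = 2506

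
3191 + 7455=10646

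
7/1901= 7/1901 = 0.00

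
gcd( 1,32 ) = 1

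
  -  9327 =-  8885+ - 442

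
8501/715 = 8501/715 = 11.89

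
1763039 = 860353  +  902686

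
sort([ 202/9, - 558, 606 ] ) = [ - 558,  202/9,  606]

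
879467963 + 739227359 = 1618695322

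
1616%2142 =1616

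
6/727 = 6/727 =0.01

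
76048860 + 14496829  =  90545689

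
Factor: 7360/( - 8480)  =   - 46/53 = - 2^1*23^1*53^( - 1)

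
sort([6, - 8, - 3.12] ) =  [-8,-3.12, 6 ]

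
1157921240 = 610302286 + 547618954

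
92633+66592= 159225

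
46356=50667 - 4311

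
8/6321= 8/6321 = 0.00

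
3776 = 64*59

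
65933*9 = 593397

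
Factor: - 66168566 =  - 2^1*4451^1*7433^1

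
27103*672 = 18213216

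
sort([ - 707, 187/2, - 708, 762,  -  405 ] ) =[-708, - 707, - 405, 187/2, 762]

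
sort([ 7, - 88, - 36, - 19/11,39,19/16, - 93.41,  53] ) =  [- 93.41 , - 88, - 36, - 19/11,19/16,7,  39,53]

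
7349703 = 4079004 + 3270699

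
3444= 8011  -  4567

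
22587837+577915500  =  600503337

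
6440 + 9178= 15618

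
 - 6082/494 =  - 13+170/247= - 12.31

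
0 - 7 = -7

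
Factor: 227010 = 2^1*3^1*5^1*7^1 * 23^1*47^1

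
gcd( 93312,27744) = 96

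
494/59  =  494/59 = 8.37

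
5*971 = 4855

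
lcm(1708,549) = 15372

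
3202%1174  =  854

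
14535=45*323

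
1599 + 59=1658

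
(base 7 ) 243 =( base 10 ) 129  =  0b10000001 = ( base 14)93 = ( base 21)63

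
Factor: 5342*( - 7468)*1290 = -51463332240 = - 2^4*3^1* 5^1*43^1 * 1867^1*2671^1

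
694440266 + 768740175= 1463180441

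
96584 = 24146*4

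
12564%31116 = 12564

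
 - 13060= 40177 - 53237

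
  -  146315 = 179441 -325756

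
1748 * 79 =138092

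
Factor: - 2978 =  - 2^1 * 1489^1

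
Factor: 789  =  3^1 * 263^1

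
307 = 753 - 446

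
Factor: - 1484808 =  - 2^3* 3^1*13^1 *4759^1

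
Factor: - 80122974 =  - 2^1*3^1*13353829^1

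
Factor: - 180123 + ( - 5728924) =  - 5909047 = - 17^1*347591^1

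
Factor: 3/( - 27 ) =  - 3^ ( - 2) = - 1/9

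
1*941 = 941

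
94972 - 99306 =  - 4334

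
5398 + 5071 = 10469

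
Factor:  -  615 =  - 3^1*5^1*41^1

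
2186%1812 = 374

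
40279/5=8055 + 4/5 = 8055.80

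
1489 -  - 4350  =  5839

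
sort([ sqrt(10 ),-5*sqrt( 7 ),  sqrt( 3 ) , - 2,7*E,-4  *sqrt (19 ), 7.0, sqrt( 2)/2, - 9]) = [ - 4*sqrt(19), - 5*sqrt(7 ),  -  9, - 2,sqrt(2 )/2,sqrt( 3), sqrt ( 10 ) , 7.0,7 * E] 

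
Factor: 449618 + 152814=602432 = 2^6*9413^1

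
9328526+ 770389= 10098915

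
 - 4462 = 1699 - 6161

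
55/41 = 1 + 14/41 = 1.34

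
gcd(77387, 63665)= 1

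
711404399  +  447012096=1158416495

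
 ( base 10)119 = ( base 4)1313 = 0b1110111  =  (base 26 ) 4f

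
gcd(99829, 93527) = 1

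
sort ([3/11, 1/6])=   [ 1/6, 3/11]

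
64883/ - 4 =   -  16221 + 1/4  =  -  16220.75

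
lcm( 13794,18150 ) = 344850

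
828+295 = 1123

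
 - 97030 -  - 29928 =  - 67102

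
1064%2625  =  1064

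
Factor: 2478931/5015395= 5^( - 1 )*7^( - 1)*11^( - 1)*13^1*1861^( - 1)*27241^1 = 354133/716485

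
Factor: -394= - 2^1*197^1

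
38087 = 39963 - 1876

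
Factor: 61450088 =2^3*7^1*1097323^1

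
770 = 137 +633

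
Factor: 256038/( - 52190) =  - 417/85 = - 3^1*5^( - 1 )*17^( - 1 )*139^1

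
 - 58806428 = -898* 65486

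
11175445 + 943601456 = 954776901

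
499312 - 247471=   251841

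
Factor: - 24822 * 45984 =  - 1141414848 = - 2^6*3^3*7^1*197^1*479^1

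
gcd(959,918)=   1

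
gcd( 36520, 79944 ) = 8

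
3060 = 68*45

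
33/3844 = 33/3844=   0.01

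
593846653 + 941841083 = 1535687736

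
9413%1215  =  908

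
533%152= 77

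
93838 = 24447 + 69391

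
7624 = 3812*2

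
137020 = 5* 27404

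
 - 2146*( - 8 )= 17168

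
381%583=381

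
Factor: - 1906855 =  - 5^1*381371^1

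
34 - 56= - 22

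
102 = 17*6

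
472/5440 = 59/680 = 0.09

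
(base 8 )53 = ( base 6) 111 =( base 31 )1C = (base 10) 43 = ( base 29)1E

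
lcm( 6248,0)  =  0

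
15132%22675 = 15132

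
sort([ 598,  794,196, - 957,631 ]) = [  -  957,196, 598,631,  794]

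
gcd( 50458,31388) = 2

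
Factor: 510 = 2^1*3^1*5^1*17^1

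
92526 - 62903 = 29623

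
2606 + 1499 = 4105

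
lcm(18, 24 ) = 72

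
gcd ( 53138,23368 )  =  2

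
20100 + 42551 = 62651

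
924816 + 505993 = 1430809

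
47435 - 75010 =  - 27575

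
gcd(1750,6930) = 70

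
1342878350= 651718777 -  -691159573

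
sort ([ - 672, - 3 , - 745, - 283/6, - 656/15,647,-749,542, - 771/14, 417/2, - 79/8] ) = [- 749,  -  745, - 672, - 771/14, - 283/6,  -  656/15 , - 79/8, - 3, 417/2,542, 647]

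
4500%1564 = 1372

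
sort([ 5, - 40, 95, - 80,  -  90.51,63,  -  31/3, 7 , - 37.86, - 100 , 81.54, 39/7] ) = [ - 100, - 90.51,-80,  -  40, - 37.86, -31/3,5,39/7, 7, 63,81.54,95] 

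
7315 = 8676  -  1361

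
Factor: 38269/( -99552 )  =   - 2^( - 5 )*3^( - 1 )*7^2*11^1*17^( - 1)*61^( - 1)*71^1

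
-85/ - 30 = 2  +  5/6 =2.83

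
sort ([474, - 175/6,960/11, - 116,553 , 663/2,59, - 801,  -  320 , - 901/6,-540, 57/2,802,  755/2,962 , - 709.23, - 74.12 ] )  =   [-801, - 709.23 , - 540,-320, - 901/6,  -  116, - 74.12, - 175/6, 57/2, 59 , 960/11, 663/2,  755/2, 474,553,802 , 962]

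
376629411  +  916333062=1292962473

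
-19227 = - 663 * 29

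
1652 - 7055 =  - 5403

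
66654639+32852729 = 99507368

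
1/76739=1/76739 = 0.00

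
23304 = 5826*4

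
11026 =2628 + 8398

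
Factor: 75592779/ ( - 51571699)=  - 779307/531667 = - 3^1*47^1*5527^1*531667^ (  -  1 ) 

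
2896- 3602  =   - 706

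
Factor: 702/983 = 2^1*3^3*13^1 *983^ ( - 1 ) 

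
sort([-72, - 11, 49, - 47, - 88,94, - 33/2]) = [ - 88,-72, - 47, -33/2, - 11, 49, 94]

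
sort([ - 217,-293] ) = [ - 293, - 217 ] 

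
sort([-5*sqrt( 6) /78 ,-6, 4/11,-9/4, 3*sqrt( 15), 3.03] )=[ - 6, - 9/4, - 5*sqrt( 6) /78,4/11, 3.03,3*sqrt ( 15)]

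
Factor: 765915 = 3^1*5^1*51061^1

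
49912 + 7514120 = 7564032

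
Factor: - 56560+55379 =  - 1181=- 1181^1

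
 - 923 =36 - 959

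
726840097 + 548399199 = 1275239296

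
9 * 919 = 8271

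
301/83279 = 43/11897 = 0.00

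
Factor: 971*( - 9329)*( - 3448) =31233566632=2^3*19^1*  431^1*491^1 * 971^1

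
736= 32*23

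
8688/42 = 206 + 6/7 =206.86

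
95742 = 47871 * 2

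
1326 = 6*221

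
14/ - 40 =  - 1 + 13/20 = -  0.35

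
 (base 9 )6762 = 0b1001110000101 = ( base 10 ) 4997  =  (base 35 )42r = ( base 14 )1B6D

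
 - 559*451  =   - 252109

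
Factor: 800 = 2^5*5^2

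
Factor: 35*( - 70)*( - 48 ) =2^5*3^1*5^2 * 7^2=117600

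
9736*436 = 4244896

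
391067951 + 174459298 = 565527249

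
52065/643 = 52065/643 = 80.97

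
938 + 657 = 1595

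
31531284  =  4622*6822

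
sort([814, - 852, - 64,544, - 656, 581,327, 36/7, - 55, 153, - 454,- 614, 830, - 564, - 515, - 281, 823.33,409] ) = [ - 852, - 656, - 614, - 564, - 515, - 454, - 281,-64, - 55, 36/7,  153,327 , 409,544,  581,814 , 823.33, 830]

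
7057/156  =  7057/156 = 45.24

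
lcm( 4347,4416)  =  278208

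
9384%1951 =1580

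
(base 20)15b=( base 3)200221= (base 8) 777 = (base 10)511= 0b111111111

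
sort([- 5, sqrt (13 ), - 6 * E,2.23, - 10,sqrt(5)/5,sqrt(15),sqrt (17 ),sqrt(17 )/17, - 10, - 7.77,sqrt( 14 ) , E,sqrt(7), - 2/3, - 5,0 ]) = [ -6*E, - 10,  -  10,  -  7.77, - 5, - 5,-2/3, 0,  sqrt(17) /17, sqrt(5)/5,2.23,  sqrt ( 7), E, sqrt( 13),sqrt(14 ),  sqrt( 15 ),sqrt(17) ] 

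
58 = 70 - 12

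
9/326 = 9/326  =  0.03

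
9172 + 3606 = 12778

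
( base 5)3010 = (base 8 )574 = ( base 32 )BS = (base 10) 380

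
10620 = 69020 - 58400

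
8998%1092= 262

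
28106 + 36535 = 64641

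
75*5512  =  413400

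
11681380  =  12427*940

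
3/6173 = 3/6173  =  0.00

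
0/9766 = 0= 0.00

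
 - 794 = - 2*397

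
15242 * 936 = 14266512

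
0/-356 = 0/1=- 0.00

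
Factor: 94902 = 2^1*3^1 * 15817^1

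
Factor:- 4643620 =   -  2^2*5^1*79^1*2939^1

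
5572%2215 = 1142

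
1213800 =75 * 16184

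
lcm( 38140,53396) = 266980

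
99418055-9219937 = 90198118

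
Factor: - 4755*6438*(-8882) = 271901912580 = 2^2*3^2*5^1*29^1*37^1 * 317^1*4441^1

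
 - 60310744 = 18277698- 78588442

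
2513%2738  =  2513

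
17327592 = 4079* 4248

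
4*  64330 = 257320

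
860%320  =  220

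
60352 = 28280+32072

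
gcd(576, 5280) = 96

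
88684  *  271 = 24033364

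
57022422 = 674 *84603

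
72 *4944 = 355968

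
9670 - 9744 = -74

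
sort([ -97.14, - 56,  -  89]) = [ - 97.14, - 89, - 56] 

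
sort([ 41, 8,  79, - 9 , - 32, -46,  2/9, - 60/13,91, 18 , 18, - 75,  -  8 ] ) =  [ - 75 , - 46 , -32, - 9, - 8, - 60/13 , 2/9,8,  18, 18,41,79, 91]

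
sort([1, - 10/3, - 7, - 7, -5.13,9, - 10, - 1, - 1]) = [ - 10, - 7,  -  7, - 5.13, - 10/3, - 1 , - 1, 1, 9 ] 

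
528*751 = 396528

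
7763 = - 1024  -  - 8787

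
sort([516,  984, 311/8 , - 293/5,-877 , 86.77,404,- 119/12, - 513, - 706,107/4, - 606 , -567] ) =[ - 877,- 706, - 606,-567, - 513, -293/5,- 119/12 , 107/4, 311/8,  86.77,404, 516 , 984 ]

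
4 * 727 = 2908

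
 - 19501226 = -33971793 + 14470567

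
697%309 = 79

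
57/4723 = 57/4723 = 0.01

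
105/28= 3 + 3/4 = 3.75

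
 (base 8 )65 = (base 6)125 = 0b110101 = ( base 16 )35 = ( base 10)53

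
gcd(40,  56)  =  8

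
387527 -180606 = 206921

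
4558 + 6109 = 10667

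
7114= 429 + 6685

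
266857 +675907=942764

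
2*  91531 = 183062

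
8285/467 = 17 + 346/467 = 17.74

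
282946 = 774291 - 491345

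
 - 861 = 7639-8500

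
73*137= 10001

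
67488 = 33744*2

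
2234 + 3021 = 5255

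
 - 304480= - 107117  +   - 197363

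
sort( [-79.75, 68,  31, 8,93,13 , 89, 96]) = [ - 79.75,  8,13, 31 , 68,89,  93, 96] 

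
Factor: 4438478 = 2^1*11^1*229^1 * 881^1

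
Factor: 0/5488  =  0 = 0^1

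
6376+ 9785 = 16161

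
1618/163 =1618/163 = 9.93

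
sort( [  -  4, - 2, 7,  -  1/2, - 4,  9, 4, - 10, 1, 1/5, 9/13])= [-10,  -  4,-4, - 2, - 1/2, 1/5,9/13,  1,4  ,  7,9]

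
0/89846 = 0=0.00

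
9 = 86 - 77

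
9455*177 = 1673535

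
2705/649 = 4 + 109/649 = 4.17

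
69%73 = 69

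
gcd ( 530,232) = 2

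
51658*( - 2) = -103316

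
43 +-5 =38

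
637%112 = 77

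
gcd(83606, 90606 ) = 2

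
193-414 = - 221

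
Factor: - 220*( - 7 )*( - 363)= - 2^2*3^1*5^1*7^1*11^3=- 559020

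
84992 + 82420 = 167412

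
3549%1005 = 534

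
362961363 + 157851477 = 520812840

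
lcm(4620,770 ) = 4620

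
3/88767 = 1/29589 = 0.00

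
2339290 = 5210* 449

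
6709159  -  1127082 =5582077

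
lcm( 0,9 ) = 0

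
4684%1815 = 1054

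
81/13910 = 81/13910=0.01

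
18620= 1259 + 17361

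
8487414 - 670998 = 7816416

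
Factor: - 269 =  - 269^1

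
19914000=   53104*375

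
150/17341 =150/17341 = 0.01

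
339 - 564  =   -225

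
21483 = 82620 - 61137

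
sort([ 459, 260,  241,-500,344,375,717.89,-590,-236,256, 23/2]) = [ - 590, - 500,-236 , 23/2, 241,256, 260, 344, 375,459,717.89]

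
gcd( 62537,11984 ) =1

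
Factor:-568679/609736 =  - 2^( - 3)*199^ ( - 1 )*383^ (  -  1 ) * 568679^1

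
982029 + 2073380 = 3055409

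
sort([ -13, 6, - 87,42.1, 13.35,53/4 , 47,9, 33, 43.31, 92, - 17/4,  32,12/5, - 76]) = [ - 87,-76, -13, - 17/4,12/5, 6,9, 53/4 , 13.35,32, 33, 42.1, 43.31, 47, 92 ]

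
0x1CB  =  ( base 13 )294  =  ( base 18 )179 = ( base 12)323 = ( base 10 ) 459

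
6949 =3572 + 3377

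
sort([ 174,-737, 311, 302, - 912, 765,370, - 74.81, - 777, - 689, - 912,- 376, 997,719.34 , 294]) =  [ - 912,-912 ,  -  777,  -  737 , - 689,  -  376, - 74.81,174,294, 302, 311, 370,719.34, 765, 997 ] 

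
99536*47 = 4678192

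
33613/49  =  685+48/49 = 685.98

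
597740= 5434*110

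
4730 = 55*86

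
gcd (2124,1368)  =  36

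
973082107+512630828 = 1485712935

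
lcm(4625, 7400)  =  37000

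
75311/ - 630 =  - 75311/630= - 119.54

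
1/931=1/931= 0.00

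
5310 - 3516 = 1794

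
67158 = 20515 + 46643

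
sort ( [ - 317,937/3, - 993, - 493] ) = [ - 993, - 493,  -  317,937/3]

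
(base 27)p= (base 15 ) 1a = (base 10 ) 25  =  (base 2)11001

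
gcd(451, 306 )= 1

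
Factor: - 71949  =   - 3^1*29^1*827^1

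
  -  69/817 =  - 69/817 = -0.08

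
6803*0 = 0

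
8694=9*966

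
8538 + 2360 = 10898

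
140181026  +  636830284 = 777011310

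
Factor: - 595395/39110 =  - 2^( - 1 )*3^2*101^1*131^1*3911^( - 1 ) = - 119079/7822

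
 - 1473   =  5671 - 7144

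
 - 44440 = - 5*8888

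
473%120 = 113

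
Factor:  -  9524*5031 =-47915244  =  - 2^2 *3^2*13^1* 43^1*2381^1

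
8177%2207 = 1556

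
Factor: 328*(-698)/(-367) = 228944/367 = 2^4*41^1*349^1*367^ (- 1)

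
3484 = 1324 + 2160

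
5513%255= 158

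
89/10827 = 89/10827 = 0.01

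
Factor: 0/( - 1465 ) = 0 = 0^1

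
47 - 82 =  - 35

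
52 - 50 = 2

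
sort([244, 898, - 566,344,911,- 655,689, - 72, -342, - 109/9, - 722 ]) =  [ - 722,-655, - 566,- 342,  -  72, - 109/9, 244, 344, 689, 898, 911 ] 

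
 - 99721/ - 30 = 3324 + 1/30 = 3324.03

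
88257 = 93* 949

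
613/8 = 76+5/8  =  76.62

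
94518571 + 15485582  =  110004153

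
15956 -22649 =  - 6693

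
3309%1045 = 174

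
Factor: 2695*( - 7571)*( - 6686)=136420107670 = 2^1*5^1*7^2*11^1*67^1*113^1*3343^1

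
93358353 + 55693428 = 149051781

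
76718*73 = 5600414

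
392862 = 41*9582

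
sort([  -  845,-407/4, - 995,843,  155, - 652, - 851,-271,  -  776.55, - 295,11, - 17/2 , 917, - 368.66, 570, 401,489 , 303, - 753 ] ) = [ - 995, - 851,  -  845,-776.55 , - 753, - 652 , - 368.66, - 295, - 271, -407/4, - 17/2,11,155 , 303, 401,489, 570, 843 , 917]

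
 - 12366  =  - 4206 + -8160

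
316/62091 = 316/62091 = 0.01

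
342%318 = 24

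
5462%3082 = 2380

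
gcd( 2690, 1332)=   2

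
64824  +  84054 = 148878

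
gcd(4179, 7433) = 1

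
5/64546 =5/64546 = 0.00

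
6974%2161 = 491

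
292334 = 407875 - 115541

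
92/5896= 23/1474= 0.02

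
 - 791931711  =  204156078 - 996087789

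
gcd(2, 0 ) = 2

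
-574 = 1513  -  2087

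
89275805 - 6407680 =82868125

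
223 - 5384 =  - 5161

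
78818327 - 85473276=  - 6654949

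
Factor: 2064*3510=2^5*3^4*5^1*13^1*43^1 = 7244640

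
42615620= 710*60022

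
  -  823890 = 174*( - 4735)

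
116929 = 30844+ 86085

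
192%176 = 16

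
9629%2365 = 169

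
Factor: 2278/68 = 2^( - 1 )  *67^1= 67/2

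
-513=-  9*57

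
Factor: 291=3^1*97^1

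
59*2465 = 145435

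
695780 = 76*9155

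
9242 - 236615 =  - 227373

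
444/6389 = 444/6389=0.07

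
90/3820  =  9/382 = 0.02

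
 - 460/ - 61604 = 115/15401 = 0.01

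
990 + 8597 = 9587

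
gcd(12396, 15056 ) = 4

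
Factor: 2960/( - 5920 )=- 2^ (-1 ) = - 1/2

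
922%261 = 139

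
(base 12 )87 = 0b1100111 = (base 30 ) 3D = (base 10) 103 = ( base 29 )3g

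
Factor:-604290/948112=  - 2^( - 3)*3^1*5^1*11^(-1)*5387^( - 1 )*20143^1 = -302145/474056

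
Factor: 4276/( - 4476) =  - 3^( - 1) * 373^(  -  1 )*1069^1  =  -  1069/1119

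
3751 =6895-3144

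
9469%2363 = 17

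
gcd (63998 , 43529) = 1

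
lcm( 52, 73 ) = 3796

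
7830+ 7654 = 15484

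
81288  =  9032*9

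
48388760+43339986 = 91728746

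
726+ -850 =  - 124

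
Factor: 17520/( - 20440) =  - 2^1*3^1*7^( - 1 )=- 6/7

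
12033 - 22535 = -10502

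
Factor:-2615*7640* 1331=- 26591516600 = - 2^3*5^2*11^3 *191^1*523^1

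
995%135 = 50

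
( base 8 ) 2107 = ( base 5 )13340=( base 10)1095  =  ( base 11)906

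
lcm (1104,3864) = 7728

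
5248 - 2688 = 2560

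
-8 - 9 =-17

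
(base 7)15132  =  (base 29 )4sc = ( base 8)10134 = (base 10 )4188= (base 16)105c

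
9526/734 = 4763/367 = 12.98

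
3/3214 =3/3214 =0.00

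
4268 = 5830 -1562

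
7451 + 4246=11697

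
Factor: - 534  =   - 2^1  *3^1*89^1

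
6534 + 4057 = 10591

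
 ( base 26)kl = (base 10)541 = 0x21D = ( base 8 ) 1035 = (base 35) fg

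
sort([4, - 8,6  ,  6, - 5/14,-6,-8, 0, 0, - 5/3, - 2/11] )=[ - 8, - 8 , - 6, - 5/3, - 5/14, - 2/11, 0,0, 4,6, 6]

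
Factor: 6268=2^2 * 1567^1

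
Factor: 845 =5^1 * 13^2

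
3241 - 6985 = -3744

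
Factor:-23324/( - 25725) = 68/75 = 2^2*3^( - 1)*5^ (  -  2 )*17^1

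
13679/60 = 227 + 59/60  =  227.98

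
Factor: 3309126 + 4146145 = 7455271 = 73^2*1399^1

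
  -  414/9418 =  - 207/4709 = - 0.04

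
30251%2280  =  611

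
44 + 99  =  143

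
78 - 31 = 47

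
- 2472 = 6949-9421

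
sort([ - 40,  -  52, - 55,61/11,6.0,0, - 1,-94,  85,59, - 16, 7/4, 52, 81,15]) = [ - 94, - 55, - 52, - 40,- 16, - 1, 0, 7/4,61/11, 6.0, 15, 52,59 , 81, 85] 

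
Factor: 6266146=2^1*29^1* 108037^1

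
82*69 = 5658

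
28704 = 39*736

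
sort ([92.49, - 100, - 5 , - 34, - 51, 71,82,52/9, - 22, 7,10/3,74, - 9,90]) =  [ - 100, - 51 ,  -  34, - 22, - 9,-5, 10/3, 52/9, 7, 71, 74,82,90,92.49]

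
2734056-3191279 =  - 457223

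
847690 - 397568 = 450122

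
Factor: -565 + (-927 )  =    -  1492 = - 2^2*373^1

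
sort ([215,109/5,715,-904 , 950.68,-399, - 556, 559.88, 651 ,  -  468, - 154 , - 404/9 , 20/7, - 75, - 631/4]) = [ - 904, - 556 , - 468 , - 399, - 631/4, - 154, - 75, - 404/9 , 20/7,109/5, 215, 559.88,651, 715, 950.68 ]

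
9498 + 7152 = 16650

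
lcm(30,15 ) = 30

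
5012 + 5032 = 10044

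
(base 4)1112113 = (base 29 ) 6gh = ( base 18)H11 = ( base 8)12627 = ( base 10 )5527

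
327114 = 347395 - 20281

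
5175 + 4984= 10159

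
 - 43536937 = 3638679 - 47175616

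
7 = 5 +2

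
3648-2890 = 758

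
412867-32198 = 380669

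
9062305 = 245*36989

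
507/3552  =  169/1184 = 0.14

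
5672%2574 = 524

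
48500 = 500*97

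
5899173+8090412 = 13989585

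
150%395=150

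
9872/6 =4936/3 =1645.33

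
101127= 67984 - -33143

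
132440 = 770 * 172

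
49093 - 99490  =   - 50397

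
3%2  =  1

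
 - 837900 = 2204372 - 3042272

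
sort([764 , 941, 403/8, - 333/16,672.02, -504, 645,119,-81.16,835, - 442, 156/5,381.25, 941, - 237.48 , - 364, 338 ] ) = [ - 504, - 442, - 364, - 237.48 ,-81.16 , - 333/16, 156/5,403/8, 119,  338,381.25, 645, 672.02, 764, 835,941,941 ]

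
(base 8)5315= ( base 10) 2765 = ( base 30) 325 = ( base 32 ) 2md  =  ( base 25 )4af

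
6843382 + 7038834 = 13882216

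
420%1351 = 420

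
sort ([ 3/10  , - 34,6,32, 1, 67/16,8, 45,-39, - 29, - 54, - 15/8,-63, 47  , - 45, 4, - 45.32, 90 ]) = [  -  63, - 54, -45.32,  -  45, - 39, - 34,  -  29,- 15/8, 3/10,  1, 4, 67/16, 6, 8, 32, 45,  47,90] 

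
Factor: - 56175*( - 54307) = 3050695725 = 3^1*5^2*7^1*11^1*107^1*4937^1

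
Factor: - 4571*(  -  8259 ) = 37751889 = 3^1*7^1*653^1*2753^1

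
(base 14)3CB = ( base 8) 1377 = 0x2ff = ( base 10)767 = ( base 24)17n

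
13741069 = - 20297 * ( - 677 )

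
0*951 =0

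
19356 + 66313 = 85669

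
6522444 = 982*6642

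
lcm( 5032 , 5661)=45288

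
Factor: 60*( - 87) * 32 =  - 2^7*3^2 *5^1*29^1 = -167040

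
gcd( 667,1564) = 23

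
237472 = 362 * 656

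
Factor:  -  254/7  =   - 2^1*7^ ( - 1)* 127^1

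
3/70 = 3/70 = 0.04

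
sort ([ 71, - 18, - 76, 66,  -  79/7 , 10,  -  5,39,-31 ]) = [ - 76,-31, - 18,  -  79/7,- 5, 10,39,66 , 71 ] 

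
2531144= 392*6457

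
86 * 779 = 66994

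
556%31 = 29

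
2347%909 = 529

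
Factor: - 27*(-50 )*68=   2^3*3^3*5^2*17^1 = 91800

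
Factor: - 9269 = - 13^1*23^1 * 31^1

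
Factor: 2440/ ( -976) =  - 5/2 = - 2^( -1 )*5^1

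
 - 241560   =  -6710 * 36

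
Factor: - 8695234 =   -  2^1 * 4347617^1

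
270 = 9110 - 8840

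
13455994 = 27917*482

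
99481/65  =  99481/65 = 1530.48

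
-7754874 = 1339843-9094717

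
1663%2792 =1663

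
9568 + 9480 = 19048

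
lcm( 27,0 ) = 0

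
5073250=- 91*( - 55750)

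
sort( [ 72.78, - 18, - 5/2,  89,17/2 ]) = [ - 18,-5/2,  17/2, 72.78,  89] 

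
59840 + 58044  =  117884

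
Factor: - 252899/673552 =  - 2^(-4)*11^(  -  1)*43^(  -  1)*89^(-1)*252899^1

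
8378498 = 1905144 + 6473354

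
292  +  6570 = 6862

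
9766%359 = 73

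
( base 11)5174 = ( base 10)6857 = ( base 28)8kp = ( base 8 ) 15311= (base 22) e3f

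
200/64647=200/64647 = 0.00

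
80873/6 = 13478+5/6 = 13478.83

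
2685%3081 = 2685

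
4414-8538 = - 4124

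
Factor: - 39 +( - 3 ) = -2^1*3^1*  7^1 = - 42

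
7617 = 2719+4898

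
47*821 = 38587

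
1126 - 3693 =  - 2567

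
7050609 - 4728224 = 2322385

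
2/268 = 1/134 = 0.01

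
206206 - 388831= -182625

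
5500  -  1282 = 4218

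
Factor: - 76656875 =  - 5^4*122651^1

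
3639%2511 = 1128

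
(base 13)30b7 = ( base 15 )1EE6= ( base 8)15125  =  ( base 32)6il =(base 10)6741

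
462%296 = 166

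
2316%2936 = 2316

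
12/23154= 2/3859 = 0.00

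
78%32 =14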